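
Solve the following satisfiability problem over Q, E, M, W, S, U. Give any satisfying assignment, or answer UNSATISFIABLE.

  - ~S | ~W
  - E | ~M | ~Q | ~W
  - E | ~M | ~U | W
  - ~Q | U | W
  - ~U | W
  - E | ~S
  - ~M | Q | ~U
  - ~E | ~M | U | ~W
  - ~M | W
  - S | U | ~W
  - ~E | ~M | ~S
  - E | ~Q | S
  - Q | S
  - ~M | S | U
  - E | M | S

Q = True, E = True, M = True, W = True, S = False, U = True

Set Q = True.
Set E = True.
Set M = True.
  then (~M | W) forces W = True.
  then (~E | ~M | ~S) forces S = False.
  then (~M | S | U) forces U = True.
All clauses satisfied.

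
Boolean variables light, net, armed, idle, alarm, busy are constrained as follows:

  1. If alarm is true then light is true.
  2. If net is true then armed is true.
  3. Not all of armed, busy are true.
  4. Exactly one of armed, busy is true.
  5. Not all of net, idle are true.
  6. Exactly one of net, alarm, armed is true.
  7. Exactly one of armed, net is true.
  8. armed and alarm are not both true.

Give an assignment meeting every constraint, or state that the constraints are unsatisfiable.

light = False; net = False; armed = True; idle = False; alarm = False; busy = False

  (1) alarm=F ⇒ light: vacuous ✓
  (2) net=F ⇒ armed: vacuous ✓
  (3) {armed, busy}: 1/2 true — not all ✓
  (4) {armed, busy}: 1 true — exactly one ✓
  (5) {net, idle}: 0/2 true — not all ✓
  (6) {net, alarm, armed}: 1 true — exactly one ✓
  (7) {armed, net}: 1 true — exactly one ✓
  (8) armed=T, alarm=F — not both ✓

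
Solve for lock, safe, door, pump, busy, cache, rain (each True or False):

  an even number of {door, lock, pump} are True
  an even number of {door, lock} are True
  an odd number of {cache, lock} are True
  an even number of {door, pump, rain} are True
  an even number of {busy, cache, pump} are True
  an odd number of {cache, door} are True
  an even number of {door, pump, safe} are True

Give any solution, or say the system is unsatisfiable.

lock = False, safe = False, door = False, pump = False, busy = True, cache = True, rain = False

{door, lock, pump}: 0 true → even ✓
{door, lock}: 0 true → even ✓
{cache, lock}: 1 true → odd ✓
{door, pump, rain}: 0 true → even ✓
{busy, cache, pump}: 2 true → even ✓
{cache, door}: 1 true → odd ✓
{door, pump, safe}: 0 true → even ✓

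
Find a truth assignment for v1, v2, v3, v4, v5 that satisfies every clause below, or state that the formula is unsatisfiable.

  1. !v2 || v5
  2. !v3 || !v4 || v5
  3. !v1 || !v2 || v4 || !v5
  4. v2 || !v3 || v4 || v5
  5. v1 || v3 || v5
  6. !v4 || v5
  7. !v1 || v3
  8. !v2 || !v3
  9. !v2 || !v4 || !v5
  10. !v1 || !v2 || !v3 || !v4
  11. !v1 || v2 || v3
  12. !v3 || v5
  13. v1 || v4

Set v1 = True.
  then (!v1 || v3) forces v3 = True.
  then (!v2 || !v3) forces v2 = False.
  then (!v3 || v5) forces v5 = True.
Set v4 = False.
All clauses satisfied.

v1 = True, v2 = False, v3 = True, v4 = False, v5 = True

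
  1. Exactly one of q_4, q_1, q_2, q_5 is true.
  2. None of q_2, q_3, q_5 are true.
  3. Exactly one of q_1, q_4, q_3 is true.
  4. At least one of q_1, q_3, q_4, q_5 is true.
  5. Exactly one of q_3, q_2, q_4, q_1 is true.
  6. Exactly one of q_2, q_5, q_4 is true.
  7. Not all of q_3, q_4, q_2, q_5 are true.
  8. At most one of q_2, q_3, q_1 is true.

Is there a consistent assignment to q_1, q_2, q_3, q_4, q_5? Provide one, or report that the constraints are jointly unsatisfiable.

q_1 = False, q_2 = False, q_3 = False, q_4 = True, q_5 = False

  (1) {q_4, q_1, q_2, q_5}: 1 true — exactly one ✓
  (2) {q_2, q_3, q_5}: 0 true — none ✓
  (3) {q_1, q_4, q_3}: 1 true — exactly one ✓
  (4) {q_1, q_3, q_4, q_5}: 1 true — at least one ✓
  (5) {q_3, q_2, q_4, q_1}: 1 true — exactly one ✓
  (6) {q_2, q_5, q_4}: 1 true — exactly one ✓
  (7) {q_3, q_4, q_2, q_5}: 1/4 true — not all ✓
  (8) {q_2, q_3, q_1}: 0 true — at most one ✓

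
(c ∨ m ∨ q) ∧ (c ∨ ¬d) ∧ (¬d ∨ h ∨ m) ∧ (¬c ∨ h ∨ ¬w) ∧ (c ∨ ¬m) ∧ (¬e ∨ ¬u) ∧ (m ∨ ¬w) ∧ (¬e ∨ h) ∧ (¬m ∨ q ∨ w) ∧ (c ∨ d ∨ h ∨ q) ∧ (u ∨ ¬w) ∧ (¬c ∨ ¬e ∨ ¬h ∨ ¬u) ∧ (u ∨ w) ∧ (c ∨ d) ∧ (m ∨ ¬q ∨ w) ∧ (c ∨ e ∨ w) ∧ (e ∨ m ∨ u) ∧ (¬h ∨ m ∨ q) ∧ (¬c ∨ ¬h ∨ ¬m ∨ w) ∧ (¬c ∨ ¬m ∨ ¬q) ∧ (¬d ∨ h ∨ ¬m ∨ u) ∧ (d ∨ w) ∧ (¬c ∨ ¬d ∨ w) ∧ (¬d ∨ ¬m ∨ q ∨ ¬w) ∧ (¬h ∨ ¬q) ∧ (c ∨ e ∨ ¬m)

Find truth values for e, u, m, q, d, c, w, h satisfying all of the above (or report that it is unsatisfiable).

Try e = True:
  (¬e ∨ ¬u) forces u = False.
  (¬e ∨ h) forces h = True.
  (u ∨ ¬w) forces w = False.
  clause (u ∨ w) is falsified — backtrack.
So e = False.
Set u = True.
Set m = True.
  then (c ∨ ¬m) forces c = True.
  then (¬c ∨ ¬m ∨ ¬q) forces q = False.
  then (¬m ∨ q ∨ w) forces w = True.
  then (¬d ∨ ¬m ∨ q ∨ ¬w) forces d = False.
  then (¬c ∨ h ∨ ¬w) forces h = True.
All clauses satisfied.

e: False; u: True; m: True; q: False; d: False; c: True; w: True; h: True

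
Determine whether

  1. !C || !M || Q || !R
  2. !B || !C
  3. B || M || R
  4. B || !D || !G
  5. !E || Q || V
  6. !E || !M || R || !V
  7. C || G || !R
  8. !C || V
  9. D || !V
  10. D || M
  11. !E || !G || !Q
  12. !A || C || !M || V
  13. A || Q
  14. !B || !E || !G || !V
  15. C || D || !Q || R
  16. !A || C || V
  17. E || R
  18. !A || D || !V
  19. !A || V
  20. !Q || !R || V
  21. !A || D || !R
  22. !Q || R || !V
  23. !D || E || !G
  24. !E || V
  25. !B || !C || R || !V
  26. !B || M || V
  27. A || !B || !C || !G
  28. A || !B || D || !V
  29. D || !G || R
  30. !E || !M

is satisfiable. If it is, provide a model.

C: True, Q: True, M: False, D: True, R: True, E: True, B: False, G: False, A: True, V: True

Set C = True.
  then (!B || !C) forces B = False.
  then (!C || V) forces V = True.
  then (D || !V) forces D = True.
  then (B || !D || !G) forces G = False.
Set Q = True.
  then (!Q || R || !V) forces R = True.
Set M = False.
Set E = True.
Set A = True.
All clauses satisfied.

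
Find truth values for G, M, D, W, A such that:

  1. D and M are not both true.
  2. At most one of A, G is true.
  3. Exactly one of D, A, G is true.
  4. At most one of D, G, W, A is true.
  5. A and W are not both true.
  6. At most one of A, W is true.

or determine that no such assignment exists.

G = False, M = True, D = False, W = False, A = True

  (1) D=F, M=T — not both ✓
  (2) {A, G}: 1 true — at most one ✓
  (3) {D, A, G}: 1 true — exactly one ✓
  (4) {D, G, W, A}: 1 true — at most one ✓
  (5) A=T, W=F — not both ✓
  (6) {A, W}: 1 true — at most one ✓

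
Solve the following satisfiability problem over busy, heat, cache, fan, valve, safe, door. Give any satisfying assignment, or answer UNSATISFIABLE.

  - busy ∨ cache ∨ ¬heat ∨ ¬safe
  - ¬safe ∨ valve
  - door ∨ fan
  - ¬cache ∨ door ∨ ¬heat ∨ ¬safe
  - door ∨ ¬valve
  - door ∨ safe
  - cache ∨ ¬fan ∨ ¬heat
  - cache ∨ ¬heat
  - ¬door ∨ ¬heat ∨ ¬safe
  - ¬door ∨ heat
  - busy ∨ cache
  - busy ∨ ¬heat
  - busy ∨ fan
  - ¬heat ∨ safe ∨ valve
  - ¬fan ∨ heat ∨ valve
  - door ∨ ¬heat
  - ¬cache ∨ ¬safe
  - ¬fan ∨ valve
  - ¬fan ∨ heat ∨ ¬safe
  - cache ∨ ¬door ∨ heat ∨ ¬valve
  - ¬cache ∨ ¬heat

Case heat = True:
  (cache ∨ ¬heat) forces cache = True.
  Clause (¬cache ∨ ¬heat) is falsified — contradiction.
Case heat = False:
  (¬door ∨ heat) forces door = False.
  (door ∨ fan) forces fan = True.
  (door ∨ ¬valve) forces valve = False.
  Clause (¬fan ∨ heat ∨ valve) is falsified — contradiction.
Both cases fail, so the formula is unsatisfiable.

Unsatisfiable — no assignment works.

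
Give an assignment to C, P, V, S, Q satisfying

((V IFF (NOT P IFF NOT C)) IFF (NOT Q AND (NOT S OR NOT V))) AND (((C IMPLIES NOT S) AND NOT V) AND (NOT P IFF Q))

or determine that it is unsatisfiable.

C = False; P = True; V = False; S = False; Q = False

  (V IFF (NOT P IFF NOT C)) IFF (NOT Q AND (NOT S OR NOT V)) = True
    V IFF (NOT P IFF NOT C) = True
      NOT P IFF NOT C = False
        NOT P = False
        NOT C = True
    NOT Q AND (NOT S OR NOT V) = True
      NOT Q = True
      NOT S OR NOT V = True
        NOT S = True
        NOT V = True
  ((C IMPLIES NOT S) AND NOT V) AND (NOT P IFF Q) = True
    (C IMPLIES NOT S) AND NOT V = True
      C IMPLIES NOT S = True
        NOT S = True
      NOT V = True
    NOT P IFF Q = True
      NOT P = False
Both conjuncts True, so the formula holds.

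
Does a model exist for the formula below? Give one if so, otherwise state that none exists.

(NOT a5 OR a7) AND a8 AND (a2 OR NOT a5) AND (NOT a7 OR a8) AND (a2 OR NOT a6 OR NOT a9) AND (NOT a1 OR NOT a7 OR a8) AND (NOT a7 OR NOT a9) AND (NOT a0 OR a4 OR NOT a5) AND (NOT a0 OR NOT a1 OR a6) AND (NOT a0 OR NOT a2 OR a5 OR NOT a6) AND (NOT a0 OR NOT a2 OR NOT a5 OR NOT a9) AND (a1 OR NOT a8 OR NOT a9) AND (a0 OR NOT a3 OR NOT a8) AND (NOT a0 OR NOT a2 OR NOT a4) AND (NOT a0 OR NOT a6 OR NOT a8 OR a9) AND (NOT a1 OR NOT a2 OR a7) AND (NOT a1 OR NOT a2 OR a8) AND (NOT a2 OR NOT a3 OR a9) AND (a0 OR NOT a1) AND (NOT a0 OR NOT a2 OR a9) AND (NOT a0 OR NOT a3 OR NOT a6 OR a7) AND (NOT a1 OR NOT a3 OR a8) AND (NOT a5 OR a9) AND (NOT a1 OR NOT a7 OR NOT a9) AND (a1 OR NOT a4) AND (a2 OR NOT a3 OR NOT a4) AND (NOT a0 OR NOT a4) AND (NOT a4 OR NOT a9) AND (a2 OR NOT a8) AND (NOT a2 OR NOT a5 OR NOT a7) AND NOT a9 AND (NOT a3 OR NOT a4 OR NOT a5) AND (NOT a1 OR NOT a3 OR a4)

a0 = False, a1 = False, a2 = True, a3 = False, a4 = False, a5 = False, a6 = True, a7 = True, a8 = True, a9 = False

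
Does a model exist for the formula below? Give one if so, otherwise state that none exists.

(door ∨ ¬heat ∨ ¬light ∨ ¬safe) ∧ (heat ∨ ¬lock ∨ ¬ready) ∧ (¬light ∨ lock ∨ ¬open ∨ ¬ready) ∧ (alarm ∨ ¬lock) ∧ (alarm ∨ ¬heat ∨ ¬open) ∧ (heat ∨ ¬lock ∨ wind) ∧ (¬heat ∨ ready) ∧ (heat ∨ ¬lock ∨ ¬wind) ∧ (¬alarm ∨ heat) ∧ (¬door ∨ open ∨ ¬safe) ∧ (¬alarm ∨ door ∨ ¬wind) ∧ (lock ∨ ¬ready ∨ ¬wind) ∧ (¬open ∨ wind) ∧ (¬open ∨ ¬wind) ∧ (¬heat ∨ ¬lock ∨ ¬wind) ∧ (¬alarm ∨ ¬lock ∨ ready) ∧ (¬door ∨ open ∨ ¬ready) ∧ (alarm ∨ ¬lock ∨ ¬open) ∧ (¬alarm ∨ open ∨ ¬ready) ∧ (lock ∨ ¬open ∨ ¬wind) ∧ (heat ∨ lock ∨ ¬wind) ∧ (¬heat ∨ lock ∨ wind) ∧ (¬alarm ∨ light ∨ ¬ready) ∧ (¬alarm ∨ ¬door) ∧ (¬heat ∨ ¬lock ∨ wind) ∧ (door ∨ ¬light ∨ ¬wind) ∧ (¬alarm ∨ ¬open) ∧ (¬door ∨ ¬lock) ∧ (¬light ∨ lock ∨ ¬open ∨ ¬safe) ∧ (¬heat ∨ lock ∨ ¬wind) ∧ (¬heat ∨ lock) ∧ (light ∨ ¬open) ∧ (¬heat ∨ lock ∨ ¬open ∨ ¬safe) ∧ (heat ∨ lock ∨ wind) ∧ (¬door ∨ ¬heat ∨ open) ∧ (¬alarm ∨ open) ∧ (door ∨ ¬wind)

The formula is unsatisfiable.

Case open = True:
  (¬open ∨ wind) forces wind = True.
  Clause (¬open ∨ ¬wind) is falsified — contradiction.
Case open = False:
  (¬alarm ∨ open) forces alarm = False.
  (alarm ∨ ¬lock) forces lock = False.
  (¬heat ∨ lock) forces heat = False.
  (heat ∨ lock ∨ ¬wind) forces wind = False.
  Clause (heat ∨ lock ∨ wind) is falsified — contradiction.
Both cases fail, so the formula is unsatisfiable.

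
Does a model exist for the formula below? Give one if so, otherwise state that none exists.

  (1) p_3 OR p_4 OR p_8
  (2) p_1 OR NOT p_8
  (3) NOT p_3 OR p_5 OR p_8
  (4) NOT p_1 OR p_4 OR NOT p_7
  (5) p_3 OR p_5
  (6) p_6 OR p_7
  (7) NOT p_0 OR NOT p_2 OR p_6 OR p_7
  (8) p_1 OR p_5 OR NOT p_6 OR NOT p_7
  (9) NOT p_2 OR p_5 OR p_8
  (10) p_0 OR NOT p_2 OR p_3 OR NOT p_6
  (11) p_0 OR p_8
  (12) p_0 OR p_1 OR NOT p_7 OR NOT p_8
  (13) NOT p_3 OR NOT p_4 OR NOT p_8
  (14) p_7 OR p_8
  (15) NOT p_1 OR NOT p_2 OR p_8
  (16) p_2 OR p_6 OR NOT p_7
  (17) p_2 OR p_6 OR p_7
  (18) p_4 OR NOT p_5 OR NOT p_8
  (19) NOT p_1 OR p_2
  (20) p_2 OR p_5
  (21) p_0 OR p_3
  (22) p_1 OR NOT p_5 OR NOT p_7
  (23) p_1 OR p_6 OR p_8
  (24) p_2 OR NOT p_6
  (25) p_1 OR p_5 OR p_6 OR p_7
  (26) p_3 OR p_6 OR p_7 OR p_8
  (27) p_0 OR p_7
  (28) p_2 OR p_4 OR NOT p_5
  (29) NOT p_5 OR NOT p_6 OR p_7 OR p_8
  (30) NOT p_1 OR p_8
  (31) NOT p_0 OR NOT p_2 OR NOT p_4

p_0 = True; p_1 = True; p_2 = True; p_3 = True; p_4 = False; p_5 = False; p_6 = True; p_7 = False; p_8 = True

Set p_0 = True.
Try p_1 = False:
  (p_1 OR NOT p_8) forces p_8 = False.
  (p_7 OR p_8) forces p_7 = True.
  (p_1 OR NOT p_5 OR NOT p_7) forces p_5 = False.
  (NOT p_3 OR p_5 OR p_8) forces p_3 = False.
  clause (p_3 OR p_5) is falsified — backtrack.
So p_1 = True.
  then (NOT p_1 OR p_2) forces p_2 = True.
  then (NOT p_1 OR p_8) forces p_8 = True.
  then (NOT p_0 OR NOT p_2 OR NOT p_4) forces p_4 = False.
  then (NOT p_1 OR p_4 OR NOT p_7) forces p_7 = False.
  then (p_6 OR p_7) forces p_6 = True.
  then (p_4 OR NOT p_5 OR NOT p_8) forces p_5 = False.
  then (p_3 OR p_5) forces p_3 = True.
All clauses satisfied.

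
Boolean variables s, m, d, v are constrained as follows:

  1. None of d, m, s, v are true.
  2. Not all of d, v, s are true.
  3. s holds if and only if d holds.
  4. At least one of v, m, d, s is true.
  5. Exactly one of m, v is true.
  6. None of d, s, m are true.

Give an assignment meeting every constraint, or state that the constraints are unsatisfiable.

Case v = True:
  Constraint (1) is violated (v=T) — contradiction.
Case v = False:
  (1) forces d = False.
  (1) forces m = False.
  Constraint (5) is violated (m=F, v=F) — contradiction.
Both cases fail — unsatisfiable.

Unsatisfiable — no assignment works.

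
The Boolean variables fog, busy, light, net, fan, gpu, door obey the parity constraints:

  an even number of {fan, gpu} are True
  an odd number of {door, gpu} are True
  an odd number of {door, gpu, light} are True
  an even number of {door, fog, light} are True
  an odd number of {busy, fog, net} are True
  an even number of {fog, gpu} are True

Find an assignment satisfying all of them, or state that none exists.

UNSATISFIABLE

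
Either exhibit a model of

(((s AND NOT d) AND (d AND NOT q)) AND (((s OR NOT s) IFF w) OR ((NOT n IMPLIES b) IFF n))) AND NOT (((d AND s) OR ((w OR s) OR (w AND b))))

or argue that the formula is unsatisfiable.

The formula is unsatisfiable.

Case d = True: the conjunct NOT d is False.
Case d = False: the conjunct d is False.
Both cases fail — unsatisfiable.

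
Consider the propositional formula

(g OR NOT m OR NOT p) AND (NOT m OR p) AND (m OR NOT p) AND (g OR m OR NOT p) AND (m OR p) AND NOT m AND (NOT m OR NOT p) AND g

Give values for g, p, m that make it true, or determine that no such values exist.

Unsatisfiable

Case m = True:
  Clause (NOT m) is falsified — contradiction.
Case m = False:
  (m OR NOT p) forces p = False.
  Clause (m OR p) is falsified — contradiction.
Both cases fail, so the formula is unsatisfiable.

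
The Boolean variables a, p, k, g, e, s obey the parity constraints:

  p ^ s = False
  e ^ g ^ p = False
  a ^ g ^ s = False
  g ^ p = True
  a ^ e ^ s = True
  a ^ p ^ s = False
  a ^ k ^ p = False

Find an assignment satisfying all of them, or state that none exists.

UNSATISFIABLE

Adding constraints 3, 4, 6 mod 2: every variable appears an even number of times on the left, so the left side is 0.
But the right sides sum to 1 (mod 2). 0 ≠ 1 — the system is inconsistent.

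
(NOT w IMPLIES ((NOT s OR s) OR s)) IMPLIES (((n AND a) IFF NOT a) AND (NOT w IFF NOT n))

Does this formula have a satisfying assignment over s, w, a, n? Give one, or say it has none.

s: True, w: False, a: True, n: False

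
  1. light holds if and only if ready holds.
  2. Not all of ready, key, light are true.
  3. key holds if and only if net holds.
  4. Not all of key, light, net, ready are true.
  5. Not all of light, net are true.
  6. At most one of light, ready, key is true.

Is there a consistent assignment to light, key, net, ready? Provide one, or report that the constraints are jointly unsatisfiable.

light: False, key: False, net: False, ready: False

  (1) light=F, ready=F — same ✓
  (2) {ready, key, light}: 0/3 true — not all ✓
  (3) key=F, net=F — same ✓
  (4) {key, light, net, ready}: 0/4 true — not all ✓
  (5) {light, net}: 0/2 true — not all ✓
  (6) {light, ready, key}: 0 true — at most one ✓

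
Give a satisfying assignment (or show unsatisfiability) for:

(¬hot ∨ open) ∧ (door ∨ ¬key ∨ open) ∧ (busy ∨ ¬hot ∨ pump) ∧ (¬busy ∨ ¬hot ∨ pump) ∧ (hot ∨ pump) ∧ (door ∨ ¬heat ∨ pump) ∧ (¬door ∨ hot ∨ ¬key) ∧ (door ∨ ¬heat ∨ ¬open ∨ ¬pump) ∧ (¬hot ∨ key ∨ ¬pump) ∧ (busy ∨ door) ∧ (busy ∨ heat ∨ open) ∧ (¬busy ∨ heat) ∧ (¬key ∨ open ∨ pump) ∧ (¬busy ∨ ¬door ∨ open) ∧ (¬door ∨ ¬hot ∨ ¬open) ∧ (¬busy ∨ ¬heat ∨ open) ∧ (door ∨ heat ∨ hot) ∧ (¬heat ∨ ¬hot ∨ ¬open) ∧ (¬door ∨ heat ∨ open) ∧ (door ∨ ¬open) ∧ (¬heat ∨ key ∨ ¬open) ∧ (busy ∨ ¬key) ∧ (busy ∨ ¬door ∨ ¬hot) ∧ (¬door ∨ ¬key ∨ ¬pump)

heat = True; door = True; busy = False; open = False; key = False; hot = False; pump = True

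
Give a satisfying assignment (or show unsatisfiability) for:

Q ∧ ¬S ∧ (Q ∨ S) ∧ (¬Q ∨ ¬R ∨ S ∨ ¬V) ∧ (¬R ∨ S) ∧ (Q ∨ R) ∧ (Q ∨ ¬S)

V=F, R=F, Q=T, S=F

Unit clause (Q) forces Q = True.
Unit clause (¬S) forces S = False.
In (¬R ∨ S) only ¬R is left, so R = False.
Set V = False.
All clauses satisfied.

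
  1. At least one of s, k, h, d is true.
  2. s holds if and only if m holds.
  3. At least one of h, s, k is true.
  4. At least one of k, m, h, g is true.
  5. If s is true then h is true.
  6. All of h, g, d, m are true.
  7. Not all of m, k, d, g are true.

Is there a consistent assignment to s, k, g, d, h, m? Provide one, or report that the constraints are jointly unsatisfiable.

s: True, k: False, g: True, d: True, h: True, m: True

  (1) {s, k, h, d}: 3 true — at least one ✓
  (2) s=T, m=T — same ✓
  (3) {h, s, k}: 2 true — at least one ✓
  (4) {k, m, h, g}: 3 true — at least one ✓
  (5) s=T ⇒ h: T ✓
  (6) {h, g, d, m}: all 4 true ✓
  (7) {m, k, d, g}: 3/4 true — not all ✓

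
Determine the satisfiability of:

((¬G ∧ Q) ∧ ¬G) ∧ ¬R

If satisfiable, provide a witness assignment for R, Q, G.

R=F, Q=T, G=F

  (¬G ∧ Q) ∧ ¬G = True
    ¬G ∧ Q = True
      ¬G = True
    ¬G = True
  ¬R = True
Both conjuncts True, so the formula holds.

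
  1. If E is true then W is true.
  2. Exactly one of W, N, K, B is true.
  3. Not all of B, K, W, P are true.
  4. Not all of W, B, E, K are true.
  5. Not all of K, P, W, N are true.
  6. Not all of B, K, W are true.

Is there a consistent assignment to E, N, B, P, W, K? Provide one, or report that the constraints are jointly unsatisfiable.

E = False, N = False, B = False, P = True, W = False, K = True

  (1) E=F ⇒ W: vacuous ✓
  (2) {W, N, K, B}: 1 true — exactly one ✓
  (3) {B, K, W, P}: 2/4 true — not all ✓
  (4) {W, B, E, K}: 1/4 true — not all ✓
  (5) {K, P, W, N}: 2/4 true — not all ✓
  (6) {B, K, W}: 1/3 true — not all ✓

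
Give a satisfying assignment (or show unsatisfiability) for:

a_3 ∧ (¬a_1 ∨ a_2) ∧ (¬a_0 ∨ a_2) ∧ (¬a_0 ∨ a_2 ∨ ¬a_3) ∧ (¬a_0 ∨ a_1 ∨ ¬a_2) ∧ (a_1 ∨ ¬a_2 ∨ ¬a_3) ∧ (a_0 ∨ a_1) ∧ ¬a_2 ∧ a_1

Unsatisfiable

Case a_1 = True:
  (a_3) forces a_3 = True.
  (¬a_1 ∨ a_2) forces a_2 = True.
  Clause (¬a_2) is falsified — contradiction.
Case a_1 = False:
  Clause (a_1) is falsified — contradiction.
Both cases fail, so the formula is unsatisfiable.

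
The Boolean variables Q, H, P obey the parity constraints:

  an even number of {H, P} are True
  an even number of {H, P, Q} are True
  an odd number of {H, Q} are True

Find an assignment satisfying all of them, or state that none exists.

Q: False, H: True, P: True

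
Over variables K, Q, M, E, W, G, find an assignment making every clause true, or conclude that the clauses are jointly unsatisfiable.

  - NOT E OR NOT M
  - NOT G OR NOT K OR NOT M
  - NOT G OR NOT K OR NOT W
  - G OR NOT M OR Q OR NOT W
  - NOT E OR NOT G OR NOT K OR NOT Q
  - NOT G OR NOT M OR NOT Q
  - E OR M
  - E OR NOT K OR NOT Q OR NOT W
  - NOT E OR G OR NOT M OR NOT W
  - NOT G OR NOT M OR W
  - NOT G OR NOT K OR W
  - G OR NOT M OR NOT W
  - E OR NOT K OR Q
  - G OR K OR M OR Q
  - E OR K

K = True, Q = True, M = False, E = True, W = True, G = False

Set K = True.
Set Q = True.
Set M = False.
  then (E OR M) forces E = True.
  then (NOT E OR NOT G OR NOT K OR NOT Q) forces G = False.
Set W = True.
All clauses satisfied.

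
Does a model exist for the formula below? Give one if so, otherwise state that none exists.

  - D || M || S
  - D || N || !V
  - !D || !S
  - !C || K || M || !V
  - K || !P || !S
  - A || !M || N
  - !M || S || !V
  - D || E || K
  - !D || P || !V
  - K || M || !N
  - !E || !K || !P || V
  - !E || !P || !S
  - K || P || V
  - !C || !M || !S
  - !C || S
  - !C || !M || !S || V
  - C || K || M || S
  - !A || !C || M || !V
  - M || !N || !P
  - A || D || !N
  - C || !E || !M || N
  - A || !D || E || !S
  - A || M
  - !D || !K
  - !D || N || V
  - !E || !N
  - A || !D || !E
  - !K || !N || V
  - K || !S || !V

C = False, D = False, V = False, M = True, E = False, S = True, A = True, P = False, K = True, N = False

Set C = False.
Set D = False.
Set V = False.
Set M = True.
Try E = True:
  (C || !E || !M || N) forces N = True.
  clause (!E || !N) is falsified — backtrack.
So E = False.
  then (D || E || K) forces K = True.
  then (!K || !N || V) forces N = False.
  then (A || !M || N) forces A = True.
Set S = True.
Set P = False.
All clauses satisfied.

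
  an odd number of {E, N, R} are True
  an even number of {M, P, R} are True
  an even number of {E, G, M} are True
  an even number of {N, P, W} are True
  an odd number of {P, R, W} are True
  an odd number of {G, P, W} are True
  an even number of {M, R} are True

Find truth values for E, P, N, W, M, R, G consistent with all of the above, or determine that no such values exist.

E = False, P = False, N = False, W = False, M = True, R = True, G = True

{E, N, R}: 1 true → odd ✓
{M, P, R}: 2 true → even ✓
{E, G, M}: 2 true → even ✓
{N, P, W}: 0 true → even ✓
{P, R, W}: 1 true → odd ✓
{G, P, W}: 1 true → odd ✓
{M, R}: 2 true → even ✓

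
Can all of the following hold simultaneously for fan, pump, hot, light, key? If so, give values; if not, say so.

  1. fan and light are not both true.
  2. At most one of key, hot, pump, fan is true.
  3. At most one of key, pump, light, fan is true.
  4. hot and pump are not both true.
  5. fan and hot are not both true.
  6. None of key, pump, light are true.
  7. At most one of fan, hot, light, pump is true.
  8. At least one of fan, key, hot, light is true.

fan = True; pump = False; hot = False; light = False; key = False

  (1) fan=T, light=F — not both ✓
  (2) {key, hot, pump, fan}: 1 true — at most one ✓
  (3) {key, pump, light, fan}: 1 true — at most one ✓
  (4) hot=F, pump=F — not both ✓
  (5) fan=T, hot=F — not both ✓
  (6) {key, pump, light}: 0 true — none ✓
  (7) {fan, hot, light, pump}: 1 true — at most one ✓
  (8) {fan, key, hot, light}: 1 true — at least one ✓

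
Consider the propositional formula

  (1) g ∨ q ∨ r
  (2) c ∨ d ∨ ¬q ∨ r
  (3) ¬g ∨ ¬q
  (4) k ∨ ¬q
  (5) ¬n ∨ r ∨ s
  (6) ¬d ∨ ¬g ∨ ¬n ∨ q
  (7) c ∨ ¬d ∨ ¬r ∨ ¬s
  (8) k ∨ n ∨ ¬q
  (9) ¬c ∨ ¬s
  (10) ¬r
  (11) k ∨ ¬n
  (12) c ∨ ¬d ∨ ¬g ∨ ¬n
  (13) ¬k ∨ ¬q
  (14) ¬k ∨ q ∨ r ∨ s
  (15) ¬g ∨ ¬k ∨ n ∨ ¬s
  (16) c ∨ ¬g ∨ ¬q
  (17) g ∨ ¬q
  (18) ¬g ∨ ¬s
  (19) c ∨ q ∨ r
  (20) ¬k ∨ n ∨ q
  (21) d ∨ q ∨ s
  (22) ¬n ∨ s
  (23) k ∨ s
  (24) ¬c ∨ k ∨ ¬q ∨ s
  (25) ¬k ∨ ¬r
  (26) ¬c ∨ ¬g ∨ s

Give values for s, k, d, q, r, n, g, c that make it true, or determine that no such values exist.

Unsatisfiable — no assignment works.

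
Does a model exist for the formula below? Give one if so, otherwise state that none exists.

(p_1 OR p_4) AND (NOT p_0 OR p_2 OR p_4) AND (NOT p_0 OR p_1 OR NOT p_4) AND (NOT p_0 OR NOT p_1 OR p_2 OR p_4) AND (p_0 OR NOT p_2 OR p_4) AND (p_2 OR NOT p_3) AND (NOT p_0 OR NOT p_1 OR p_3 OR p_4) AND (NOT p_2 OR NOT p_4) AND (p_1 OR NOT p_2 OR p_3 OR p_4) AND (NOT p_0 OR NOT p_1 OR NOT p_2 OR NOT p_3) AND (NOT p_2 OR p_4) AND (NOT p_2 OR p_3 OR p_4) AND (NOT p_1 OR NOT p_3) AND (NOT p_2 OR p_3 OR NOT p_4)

Set p_0 = False.
Set p_1 = True.
  then (NOT p_1 OR NOT p_3) forces p_3 = False.
Try p_2 = True:
  (p_0 OR NOT p_2 OR p_4) forces p_4 = True.
  clause (NOT p_2 OR NOT p_4) is falsified — backtrack.
So p_2 = False.
Set p_4 = True.
All clauses satisfied.

p_0=F, p_1=T, p_2=F, p_3=F, p_4=T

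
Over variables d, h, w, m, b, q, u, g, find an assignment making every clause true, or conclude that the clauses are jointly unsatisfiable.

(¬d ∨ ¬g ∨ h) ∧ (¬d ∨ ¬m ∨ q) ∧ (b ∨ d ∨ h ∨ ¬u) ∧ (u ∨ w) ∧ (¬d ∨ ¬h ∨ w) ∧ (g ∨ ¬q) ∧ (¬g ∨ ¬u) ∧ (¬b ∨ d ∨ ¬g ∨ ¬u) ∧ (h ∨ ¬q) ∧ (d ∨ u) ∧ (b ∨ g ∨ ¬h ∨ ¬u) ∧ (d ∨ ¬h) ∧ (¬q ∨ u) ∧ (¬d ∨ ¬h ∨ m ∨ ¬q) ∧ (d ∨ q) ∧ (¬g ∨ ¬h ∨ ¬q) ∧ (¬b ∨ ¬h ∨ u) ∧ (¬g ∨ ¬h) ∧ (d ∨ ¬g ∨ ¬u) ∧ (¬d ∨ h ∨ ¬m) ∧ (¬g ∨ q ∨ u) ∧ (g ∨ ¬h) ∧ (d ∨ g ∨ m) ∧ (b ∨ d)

Try d = False:
  (d ∨ u) forces u = True.
  (¬g ∨ ¬u) forces g = False.
  (g ∨ ¬q) forces q = False.
  clause (d ∨ q) is falsified — backtrack.
So d = True.
Set h = False.
  then (¬d ∨ ¬g ∨ h) forces g = False.
  then (g ∨ ¬q) forces q = False.
  then (¬d ∨ h ∨ ¬m) forces m = False.
Set w = False.
  then (u ∨ w) forces u = True.
Set b = False.
All clauses satisfied.

d: True, h: False, w: False, m: False, b: False, q: False, u: True, g: False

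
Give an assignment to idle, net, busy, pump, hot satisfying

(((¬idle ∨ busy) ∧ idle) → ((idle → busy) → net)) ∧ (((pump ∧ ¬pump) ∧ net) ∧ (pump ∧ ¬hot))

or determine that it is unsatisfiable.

Case pump = True: the conjunct ¬pump is False.
Case pump = False: the conjunct pump is False.
Both cases fail — unsatisfiable.

No satisfying assignment exists.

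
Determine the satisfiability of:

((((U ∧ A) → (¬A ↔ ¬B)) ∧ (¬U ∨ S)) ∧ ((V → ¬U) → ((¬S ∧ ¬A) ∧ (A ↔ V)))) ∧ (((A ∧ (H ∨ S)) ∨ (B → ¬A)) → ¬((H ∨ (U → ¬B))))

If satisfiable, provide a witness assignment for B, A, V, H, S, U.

B: True, A: True, V: True, H: False, S: True, U: True

  (((U ∧ A) → (¬A ↔ ¬B)) ∧ (¬U ∨ S)) ∧ ((V → ¬U) → ((¬S ∧ ¬A) ∧ (A ↔ V))) = True
    ((U ∧ A) → (¬A ↔ ¬B)) ∧ (¬U ∨ S) = True
      (U ∧ A) → (¬A ↔ ¬B) = True
        U ∧ A = True
        ¬A ↔ ¬B = True
          ¬A = False
          ¬B = False
      ¬U ∨ S = True
        ¬U = False
    (V → ¬U) → ((¬S ∧ ¬A) ∧ (A ↔ V)) = True
      V → ¬U = False
        ¬U = False
      (¬S ∧ ¬A) ∧ (A ↔ V) = False
        ¬S ∧ ¬A = False
          ¬S = False
          ¬A = False
        A ↔ V = True
  ((A ∧ (H ∨ S)) ∨ (B → ¬A)) → ¬((H ∨ (U → ¬B))) = True
    (A ∧ (H ∨ S)) ∨ (B → ¬A) = True
      A ∧ (H ∨ S) = True
        H ∨ S = True
      B → ¬A = False
        ¬A = False
    ¬((H ∨ (U → ¬B))) = True
      H ∨ (U → ¬B) = False
        U → ¬B = False
          ¬B = False
Both conjuncts True, so the formula holds.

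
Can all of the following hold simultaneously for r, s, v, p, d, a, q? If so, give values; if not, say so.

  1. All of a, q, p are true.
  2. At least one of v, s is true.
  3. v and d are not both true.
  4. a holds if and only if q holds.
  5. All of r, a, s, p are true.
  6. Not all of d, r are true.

r = True, s = True, v = False, p = True, d = False, a = True, q = True

  (1) {a, q, p}: all 3 true ✓
  (2) {v, s}: 1 true — at least one ✓
  (3) v=F, d=F — not both ✓
  (4) a=T, q=T — same ✓
  (5) {r, a, s, p}: all 4 true ✓
  (6) {d, r}: 1/2 true — not all ✓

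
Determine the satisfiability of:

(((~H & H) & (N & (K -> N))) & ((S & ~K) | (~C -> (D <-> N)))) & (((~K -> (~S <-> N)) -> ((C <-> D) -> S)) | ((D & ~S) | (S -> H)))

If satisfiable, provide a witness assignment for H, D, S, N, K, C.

UNSATISFIABLE

Case H = True: the conjunct ~H is False.
Case H = False: the conjunct H is False.
Both cases fail — unsatisfiable.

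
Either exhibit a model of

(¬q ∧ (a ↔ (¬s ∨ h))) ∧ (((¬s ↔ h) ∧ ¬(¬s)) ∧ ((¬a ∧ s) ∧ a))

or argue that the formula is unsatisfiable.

Case a = True: the conjunct ¬a is False.
Case a = False: the conjunct a is False.
Both cases fail — unsatisfiable.

The formula is unsatisfiable.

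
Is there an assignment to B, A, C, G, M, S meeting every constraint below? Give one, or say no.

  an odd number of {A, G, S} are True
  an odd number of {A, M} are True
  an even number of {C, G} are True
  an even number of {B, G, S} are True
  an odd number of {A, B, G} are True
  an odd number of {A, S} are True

B: True, A: False, C: False, G: False, M: True, S: True

{A, G, S}: 1 true → odd ✓
{A, M}: 1 true → odd ✓
{C, G}: 0 true → even ✓
{B, G, S}: 2 true → even ✓
{A, B, G}: 1 true → odd ✓
{A, S}: 1 true → odd ✓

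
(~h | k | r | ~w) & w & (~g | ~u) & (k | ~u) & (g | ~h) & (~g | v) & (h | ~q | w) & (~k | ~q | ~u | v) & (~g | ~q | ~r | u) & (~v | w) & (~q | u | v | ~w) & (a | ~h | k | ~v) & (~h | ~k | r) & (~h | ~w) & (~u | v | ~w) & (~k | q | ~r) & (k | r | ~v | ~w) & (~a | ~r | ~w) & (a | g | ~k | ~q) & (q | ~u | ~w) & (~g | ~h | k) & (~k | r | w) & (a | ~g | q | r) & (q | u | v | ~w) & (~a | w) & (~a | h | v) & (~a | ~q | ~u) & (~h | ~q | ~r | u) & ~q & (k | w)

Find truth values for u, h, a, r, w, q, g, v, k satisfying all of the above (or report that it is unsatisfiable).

Unit clause (w) forces w = True.
In (~h | ~w) only ~h is left, so h = False.
Unit clause (~q) forces q = False.
In (q | ~u | ~w) only ~u is left, so u = False.
In (q | u | v | ~w) only v is left, so v = True.
Set a = True.
  then (~a | ~r | ~w) forces r = False.
  then (k | r | ~v | ~w) forces k = True.
Set g = False.
All clauses satisfied.

u = False, h = False, a = True, r = False, w = True, q = False, g = False, v = True, k = True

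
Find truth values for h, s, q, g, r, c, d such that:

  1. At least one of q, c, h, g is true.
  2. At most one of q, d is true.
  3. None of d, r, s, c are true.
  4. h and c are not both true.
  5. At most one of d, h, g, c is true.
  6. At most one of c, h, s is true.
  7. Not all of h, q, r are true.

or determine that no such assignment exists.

h = False, s = False, q = True, g = True, r = False, c = False, d = False

  (1) {q, c, h, g}: 2 true — at least one ✓
  (2) {q, d}: 1 true — at most one ✓
  (3) {d, r, s, c}: 0 true — none ✓
  (4) h=F, c=F — not both ✓
  (5) {d, h, g, c}: 1 true — at most one ✓
  (6) {c, h, s}: 0 true — at most one ✓
  (7) {h, q, r}: 1/3 true — not all ✓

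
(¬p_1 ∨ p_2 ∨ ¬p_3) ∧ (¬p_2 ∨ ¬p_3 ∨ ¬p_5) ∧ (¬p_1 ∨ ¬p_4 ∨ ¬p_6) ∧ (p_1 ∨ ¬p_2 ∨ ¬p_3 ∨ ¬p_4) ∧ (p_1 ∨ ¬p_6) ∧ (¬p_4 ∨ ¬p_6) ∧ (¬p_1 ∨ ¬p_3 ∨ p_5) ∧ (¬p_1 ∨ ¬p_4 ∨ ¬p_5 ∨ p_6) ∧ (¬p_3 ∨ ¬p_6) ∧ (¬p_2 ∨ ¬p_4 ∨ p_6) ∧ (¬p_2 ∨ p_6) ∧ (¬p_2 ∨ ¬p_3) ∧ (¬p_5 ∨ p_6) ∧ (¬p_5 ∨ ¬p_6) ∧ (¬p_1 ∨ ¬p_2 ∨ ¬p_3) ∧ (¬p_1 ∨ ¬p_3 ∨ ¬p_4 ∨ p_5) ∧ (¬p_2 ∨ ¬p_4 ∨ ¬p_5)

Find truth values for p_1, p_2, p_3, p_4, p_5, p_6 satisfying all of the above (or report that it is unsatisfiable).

Set p_1 = True.
Set p_2 = False.
  then (¬p_1 ∨ p_2 ∨ ¬p_3) forces p_3 = False.
Set p_4 = True.
  then (¬p_1 ∨ ¬p_4 ∨ ¬p_6) forces p_6 = False.
  then (¬p_1 ∨ ¬p_4 ∨ ¬p_5 ∨ p_6) forces p_5 = False.
All clauses satisfied.

p_1 = True, p_2 = False, p_3 = False, p_4 = True, p_5 = False, p_6 = False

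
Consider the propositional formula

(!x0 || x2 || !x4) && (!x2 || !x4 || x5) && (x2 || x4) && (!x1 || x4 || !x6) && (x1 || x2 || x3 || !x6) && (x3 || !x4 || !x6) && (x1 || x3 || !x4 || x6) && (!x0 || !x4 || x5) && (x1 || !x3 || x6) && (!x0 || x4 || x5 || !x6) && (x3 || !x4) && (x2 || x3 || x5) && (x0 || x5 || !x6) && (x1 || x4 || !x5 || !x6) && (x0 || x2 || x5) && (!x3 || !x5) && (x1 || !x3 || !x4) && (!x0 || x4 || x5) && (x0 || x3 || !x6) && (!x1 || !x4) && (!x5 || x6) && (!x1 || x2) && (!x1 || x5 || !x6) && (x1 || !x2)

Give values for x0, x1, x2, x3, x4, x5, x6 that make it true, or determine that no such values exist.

Set x0 = False.
Try x1 = False:
  (x1 || !x2) forces x2 = False.
  (x2 || x4) forces x4 = True.
  (x3 || !x4) forces x3 = True.
  clause (x1 || !x3 || !x4) is falsified — backtrack.
So x1 = True.
  then (!x1 || !x4) forces x4 = False.
  then (!x1 || x2) forces x2 = True.
  then (!x1 || x4 || !x6) forces x6 = False.
  then (!x5 || x6) forces x5 = False.
Set x3 = True.
All clauses satisfied.

x0=F, x1=T, x2=T, x3=T, x4=F, x5=F, x6=F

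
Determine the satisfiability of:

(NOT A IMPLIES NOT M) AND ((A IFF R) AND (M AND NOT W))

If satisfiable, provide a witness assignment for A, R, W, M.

A=T; R=T; W=F; M=T

  NOT A IMPLIES NOT M = True
    NOT A = False
    NOT M = False
  (A IFF R) AND (M AND NOT W) = True
    A IFF R = True
    M AND NOT W = True
      NOT W = True
Both conjuncts True, so the formula holds.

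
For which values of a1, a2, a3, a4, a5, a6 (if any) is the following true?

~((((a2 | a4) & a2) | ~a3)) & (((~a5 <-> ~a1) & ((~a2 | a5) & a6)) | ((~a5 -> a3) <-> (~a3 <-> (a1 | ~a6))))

a1 = True, a2 = False, a3 = True, a4 = True, a5 = True, a6 = True

  ~((((a2 | a4) & a2) | ~a3)) = True
    ((a2 | a4) & a2) | ~a3 = False
      (a2 | a4) & a2 = False
        a2 | a4 = True
      ~a3 = False
  ((~a5 <-> ~a1) & ((~a2 | a5) & a6)) | ((~a5 -> a3) <-> (~a3 <-> (a1 | ~a6))) = True
    (~a5 <-> ~a1) & ((~a2 | a5) & a6) = True
      ~a5 <-> ~a1 = True
        ~a5 = False
        ~a1 = False
      (~a2 | a5) & a6 = True
        ~a2 | a5 = True
          ~a2 = True
    (~a5 -> a3) <-> (~a3 <-> (a1 | ~a6)) = False
      ~a5 -> a3 = True
        ~a5 = False
      ~a3 <-> (a1 | ~a6) = False
        ~a3 = False
        a1 | ~a6 = True
          ~a6 = False
Both conjuncts True, so the formula holds.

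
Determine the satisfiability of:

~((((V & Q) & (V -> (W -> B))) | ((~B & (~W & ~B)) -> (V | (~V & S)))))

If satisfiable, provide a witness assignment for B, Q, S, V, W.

B=F, Q=F, S=F, V=F, W=F

  ~((((V & Q) & (V -> (W -> B))) | ((~B & (~W & ~B)) -> (V | (~V & S))))) = True
    ((V & Q) & (V -> (W -> B))) | ((~B & (~W & ~B)) -> (V | (~V & S))) = False
      (V & Q) & (V -> (W -> B)) = False
        V & Q = False
        V -> (W -> B) = True
          W -> B = True
      (~B & (~W & ~B)) -> (V | (~V & S)) = False
        ~B & (~W & ~B) = True
          ~B = True
          ~W & ~B = True
            ~W = True
            ~B = True
        V | (~V & S) = False
          ~V & S = False
            ~V = True
The formula evaluates to True.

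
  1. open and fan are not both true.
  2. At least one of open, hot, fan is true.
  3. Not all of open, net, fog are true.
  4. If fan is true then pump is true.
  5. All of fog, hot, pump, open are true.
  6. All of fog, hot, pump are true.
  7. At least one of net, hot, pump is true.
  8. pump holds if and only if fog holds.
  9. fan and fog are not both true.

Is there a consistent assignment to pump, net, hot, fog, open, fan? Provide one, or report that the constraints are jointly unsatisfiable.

pump = True, net = False, hot = True, fog = True, open = True, fan = False

  (1) open=T, fan=F — not both ✓
  (2) {open, hot, fan}: 2 true — at least one ✓
  (3) {open, net, fog}: 2/3 true — not all ✓
  (4) fan=F ⇒ pump: vacuous ✓
  (5) {fog, hot, pump, open}: all 4 true ✓
  (6) {fog, hot, pump}: all 3 true ✓
  (7) {net, hot, pump}: 2 true — at least one ✓
  (8) pump=T, fog=T — same ✓
  (9) fan=F, fog=T — not both ✓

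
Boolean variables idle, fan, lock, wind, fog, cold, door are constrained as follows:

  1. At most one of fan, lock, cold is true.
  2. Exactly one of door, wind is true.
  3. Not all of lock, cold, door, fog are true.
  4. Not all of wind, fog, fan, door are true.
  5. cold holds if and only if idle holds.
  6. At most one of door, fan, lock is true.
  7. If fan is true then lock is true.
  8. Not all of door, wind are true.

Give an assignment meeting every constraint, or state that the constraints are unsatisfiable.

idle = False; fan = False; lock = False; wind = True; fog = True; cold = False; door = False

  (1) {fan, lock, cold}: 0 true — at most one ✓
  (2) {door, wind}: 1 true — exactly one ✓
  (3) {lock, cold, door, fog}: 1/4 true — not all ✓
  (4) {wind, fog, fan, door}: 2/4 true — not all ✓
  (5) cold=F, idle=F — same ✓
  (6) {door, fan, lock}: 0 true — at most one ✓
  (7) fan=F ⇒ lock: vacuous ✓
  (8) {door, wind}: 1/2 true — not all ✓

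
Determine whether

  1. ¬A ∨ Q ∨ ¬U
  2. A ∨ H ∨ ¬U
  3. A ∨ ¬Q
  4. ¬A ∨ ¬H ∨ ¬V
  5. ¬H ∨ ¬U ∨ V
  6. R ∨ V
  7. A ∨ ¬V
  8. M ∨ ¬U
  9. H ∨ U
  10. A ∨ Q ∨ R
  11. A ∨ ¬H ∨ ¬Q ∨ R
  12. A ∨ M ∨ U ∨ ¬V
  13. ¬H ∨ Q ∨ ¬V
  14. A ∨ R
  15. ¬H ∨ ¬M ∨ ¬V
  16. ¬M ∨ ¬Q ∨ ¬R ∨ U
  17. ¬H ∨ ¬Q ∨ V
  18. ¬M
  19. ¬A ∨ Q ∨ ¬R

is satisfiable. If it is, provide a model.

A: False; Q: False; H: True; M: False; U: False; R: True; V: False

Unit clause (¬M) forces M = False.
In (M ∨ ¬U) only ¬U is left, so U = False.
In (H ∨ U) only H is left, so H = True.
Try A = True:
  (¬A ∨ ¬H ∨ ¬V) forces V = False.
  (R ∨ V) forces R = True.
  (¬H ∨ ¬Q ∨ V) forces Q = False.
  clause (¬A ∨ Q ∨ ¬R) is falsified — backtrack.
So A = False.
  then (A ∨ ¬Q) forces Q = False.
  then (A ∨ ¬V) forces V = False.
  then (A ∨ Q ∨ R) forces R = True.
All clauses satisfied.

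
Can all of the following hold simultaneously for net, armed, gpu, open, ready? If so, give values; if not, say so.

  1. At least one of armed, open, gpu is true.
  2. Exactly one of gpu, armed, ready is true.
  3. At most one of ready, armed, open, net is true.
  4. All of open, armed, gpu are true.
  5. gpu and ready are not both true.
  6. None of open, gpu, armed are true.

Case armed = True:
  Constraint (6) is violated (armed=T) — contradiction.
Case armed = False:
  Constraint (4) is violated (armed=F) — contradiction.
Both cases fail — unsatisfiable.

The formula is unsatisfiable.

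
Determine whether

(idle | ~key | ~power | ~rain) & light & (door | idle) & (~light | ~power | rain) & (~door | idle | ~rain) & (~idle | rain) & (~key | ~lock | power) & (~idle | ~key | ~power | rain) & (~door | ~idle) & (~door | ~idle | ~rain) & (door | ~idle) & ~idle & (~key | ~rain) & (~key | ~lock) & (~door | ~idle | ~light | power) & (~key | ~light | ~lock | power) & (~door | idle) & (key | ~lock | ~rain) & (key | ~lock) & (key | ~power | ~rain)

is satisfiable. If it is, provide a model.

No satisfying assignment exists.

Case idle = True:
  Clause (~idle) is falsified — contradiction.
Case idle = False:
  (light) forces light = True.
  (door | idle) forces door = True.
  Clause (~door | idle) is falsified — contradiction.
Both cases fail, so the formula is unsatisfiable.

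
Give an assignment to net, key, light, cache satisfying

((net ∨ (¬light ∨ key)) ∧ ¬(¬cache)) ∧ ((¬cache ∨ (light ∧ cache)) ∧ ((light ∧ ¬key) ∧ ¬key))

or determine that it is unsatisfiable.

net: True, key: False, light: True, cache: True

  (net ∨ (¬light ∨ key)) ∧ ¬(¬cache) = True
    net ∨ (¬light ∨ key) = True
      ¬light ∨ key = False
        ¬light = False
    ¬(¬cache) = True
      ¬cache = False
  (¬cache ∨ (light ∧ cache)) ∧ ((light ∧ ¬key) ∧ ¬key) = True
    ¬cache ∨ (light ∧ cache) = True
      ¬cache = False
      light ∧ cache = True
    (light ∧ ¬key) ∧ ¬key = True
      light ∧ ¬key = True
        ¬key = True
      ¬key = True
Both conjuncts True, so the formula holds.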